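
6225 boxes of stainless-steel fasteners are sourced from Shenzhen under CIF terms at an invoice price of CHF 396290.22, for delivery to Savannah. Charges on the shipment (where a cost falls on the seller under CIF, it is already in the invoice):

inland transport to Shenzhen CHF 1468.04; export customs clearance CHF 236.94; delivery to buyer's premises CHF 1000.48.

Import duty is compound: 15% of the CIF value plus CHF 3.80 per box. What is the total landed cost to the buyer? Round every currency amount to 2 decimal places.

Total landed cost: CHF 480389.23

CIF: the seller pays costs through ocean freight and marine insurance to the destination port.
Already in the invoice (seller's account under CIF): inland to port, export clearance — exclude.
The CIF price already equals the CIF value: 396290.22
Ad valorem component: 396290.22 × 15% = 59443.53
Specific component: 6225 × 3.80 = 23655.00
Import duty = 59443.53 + 23655.00 = 83098.53
Buyer bears: delivery 1000.48 + duty 83098.53 = 84099.01
Landed cost = invoice 396290.22 + 84099.01 = 480389.23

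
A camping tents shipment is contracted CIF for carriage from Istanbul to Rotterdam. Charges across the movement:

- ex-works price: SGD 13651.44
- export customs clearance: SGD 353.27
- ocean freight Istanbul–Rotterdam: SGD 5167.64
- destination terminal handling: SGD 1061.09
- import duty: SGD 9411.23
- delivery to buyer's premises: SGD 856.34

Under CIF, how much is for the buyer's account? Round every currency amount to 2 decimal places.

CIF: the seller pays costs through ocean freight and marine insurance to the destination port.
Seller's account: goods 13651.44 + export clearance 353.27 + freight 5167.64 = 19172.35
Buyer's account: destination terminal 1061.09 + duty 9411.23 + delivery 856.34 = 11328.66

Buyer's account: SGD 11328.66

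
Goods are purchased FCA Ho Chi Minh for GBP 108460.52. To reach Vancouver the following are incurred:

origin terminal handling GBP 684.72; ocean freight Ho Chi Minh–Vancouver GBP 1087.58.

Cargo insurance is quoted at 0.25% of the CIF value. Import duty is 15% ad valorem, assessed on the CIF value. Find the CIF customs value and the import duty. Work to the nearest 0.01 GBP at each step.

CIF value: GBP 110509.09; import duty: GBP 16576.36

Let C be the CIF value. C = FCA price + pre-shipment costs + freight + 0.25% × C
C − 0.25% × C = 108460.52 + 684.72 + 1087.58
0.9975 × C = 110232.82
C = 110232.82 / 0.9975 = 110509.09
Insurance premium = 0.25% × 110509.09 = 276.27
Import duty = 110509.09 × 15% = 16576.36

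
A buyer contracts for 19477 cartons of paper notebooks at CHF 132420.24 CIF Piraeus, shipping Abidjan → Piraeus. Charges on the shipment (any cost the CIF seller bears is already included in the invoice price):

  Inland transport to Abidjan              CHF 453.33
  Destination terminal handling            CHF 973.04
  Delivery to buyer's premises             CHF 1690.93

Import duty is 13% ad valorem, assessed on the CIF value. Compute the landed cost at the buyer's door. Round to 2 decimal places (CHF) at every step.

Total landed cost: CHF 152298.84

CIF: the seller pays costs through ocean freight and marine insurance to the destination port.
Already in the invoice (seller's account under CIF): inland to port — exclude.
The CIF price already equals the CIF value: 132420.24
Import duty = 132420.24 × 13% = 17214.63
Buyer bears: destination terminal 973.04 + delivery 1690.93 + duty 17214.63 = 19878.60
Landed cost = invoice 132420.24 + 19878.60 = 152298.84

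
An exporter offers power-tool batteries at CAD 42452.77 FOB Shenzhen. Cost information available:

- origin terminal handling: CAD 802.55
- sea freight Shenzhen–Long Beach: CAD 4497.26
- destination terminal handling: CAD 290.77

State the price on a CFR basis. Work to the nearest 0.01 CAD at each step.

CFR price: CAD 46950.03

Not relevant to the conversion: origin terminal — on the seller under both FOB and CFR; already in the FOB price and stays in the CFR price. destination terminal — on the buyer under both terms; not part of either seller's price.
From FOB to CFR, the seller additionally bears: freight.
CFR price = 42452.77 + 4497.26 = 46950.03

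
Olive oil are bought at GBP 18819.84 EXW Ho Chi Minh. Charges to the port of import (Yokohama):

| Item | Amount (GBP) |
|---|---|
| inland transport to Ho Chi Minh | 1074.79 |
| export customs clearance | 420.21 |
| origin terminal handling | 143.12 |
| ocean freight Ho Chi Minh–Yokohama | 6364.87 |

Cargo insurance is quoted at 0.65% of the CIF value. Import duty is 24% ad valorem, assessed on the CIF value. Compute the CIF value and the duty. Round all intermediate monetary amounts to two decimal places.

CIF value: GBP 26998.32; import duty: GBP 6479.60

Let C be the CIF value. C = EXW price + pre-shipment costs + freight + 0.65% × C
C − 0.65% × C = 18819.84 + 1074.79 + 420.21 + 143.12 + 6364.87
0.9935 × C = 26822.83
C = 26822.83 / 0.9935 = 26998.32
Insurance premium = 0.65% × 26998.32 = 175.49
Import duty = 26998.32 × 24% = 6479.60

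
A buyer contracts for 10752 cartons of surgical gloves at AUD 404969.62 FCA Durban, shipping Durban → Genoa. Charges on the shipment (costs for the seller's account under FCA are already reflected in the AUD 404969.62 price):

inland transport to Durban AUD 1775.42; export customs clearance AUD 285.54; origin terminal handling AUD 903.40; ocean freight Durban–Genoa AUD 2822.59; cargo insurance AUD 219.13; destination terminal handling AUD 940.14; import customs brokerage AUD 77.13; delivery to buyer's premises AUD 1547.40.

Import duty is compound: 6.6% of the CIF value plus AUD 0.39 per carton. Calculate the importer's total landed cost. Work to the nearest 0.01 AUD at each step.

Total landed cost: AUD 442661.06

FCA: the seller delivers export-cleared goods to the carrier; the buyer bears costs from that point.
Already in the invoice (seller's account under FCA): inland to port, export clearance — exclude.
CIF value = FCA price + origin terminal + freight + insurance = 404969.62 + 903.40 + 2822.59 + 219.13 = 408914.74
Ad valorem component: 408914.74 × 6.6% = 26988.37
Specific component: 10752 × 0.39 = 4193.28
Import duty = 26988.37 + 4193.28 = 31181.65
Buyer bears: origin terminal 903.40 + freight 2822.59 + insurance 219.13 + destination terminal 940.14 + brokerage 77.13 + delivery 1547.40 + duty 31181.65 = 37691.44
Landed cost = invoice 404969.62 + 37691.44 = 442661.06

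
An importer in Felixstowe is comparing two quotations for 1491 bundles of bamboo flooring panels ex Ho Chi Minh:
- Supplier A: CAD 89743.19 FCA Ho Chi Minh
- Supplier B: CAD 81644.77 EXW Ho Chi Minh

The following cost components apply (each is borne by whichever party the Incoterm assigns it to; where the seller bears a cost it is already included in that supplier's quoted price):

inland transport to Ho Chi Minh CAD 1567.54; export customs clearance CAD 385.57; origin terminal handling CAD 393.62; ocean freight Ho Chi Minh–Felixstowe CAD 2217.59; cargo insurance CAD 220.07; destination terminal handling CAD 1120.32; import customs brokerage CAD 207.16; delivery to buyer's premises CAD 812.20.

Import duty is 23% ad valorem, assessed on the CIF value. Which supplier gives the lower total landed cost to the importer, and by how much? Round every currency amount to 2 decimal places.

Supplier A (FCA):
CIF value = FCA price + origin terminal + freight + insurance = 89743.19 + 393.62 + 2217.59 + 220.07 = 92574.47
Import duty = 92574.47 × 23% = 21292.13
Buyer bears (A): 393.62 + 2217.59 + 220.07 + 1120.32 + 207.16 + 812.20 = 4970.96
Landed cost (A) = invoice 89743.19 + 4970.96 + duty 21292.13 = 116006.28
Supplier B (EXW):
CIF value = EXW price + inland to port + export clearance + origin terminal + freight + insurance = 81644.77 + 1567.54 + 385.57 + 393.62 + 2217.59 + 220.07 = 86429.16
Import duty = 86429.16 × 23% = 19878.71
Buyer bears (B): 1567.54 + 385.57 + 393.62 + 2217.59 + 220.07 + 1120.32 + 207.16 + 812.20 = 6924.07
Landed cost (B) = invoice 81644.77 + 6924.07 + duty 19878.71 = 108447.55
Difference = |116006.28 − 108447.55| = 7558.73

Supplier B is cheaper by CAD 7558.73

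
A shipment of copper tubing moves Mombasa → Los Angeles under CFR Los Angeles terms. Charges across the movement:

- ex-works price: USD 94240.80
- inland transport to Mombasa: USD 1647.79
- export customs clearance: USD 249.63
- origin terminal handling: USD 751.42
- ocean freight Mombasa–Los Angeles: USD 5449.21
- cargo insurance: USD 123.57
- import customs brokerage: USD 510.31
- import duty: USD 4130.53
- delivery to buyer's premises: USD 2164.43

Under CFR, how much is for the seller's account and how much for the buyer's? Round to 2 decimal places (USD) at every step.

Seller: USD 102338.85; buyer: USD 6928.84

CFR: the seller pays costs through ocean freight to the destination port, but not insurance.
Seller's account: goods 94240.80 + inland to port 1647.79 + export clearance 249.63 + origin terminal 751.42 + freight 5449.21 = 102338.85
Buyer's account: insurance 123.57 + brokerage 510.31 + duty 4130.53 + delivery 2164.43 = 6928.84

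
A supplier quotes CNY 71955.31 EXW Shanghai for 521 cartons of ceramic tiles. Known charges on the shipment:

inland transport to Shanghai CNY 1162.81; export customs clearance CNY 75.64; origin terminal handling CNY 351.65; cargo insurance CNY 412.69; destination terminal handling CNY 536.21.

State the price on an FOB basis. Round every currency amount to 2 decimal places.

Not relevant to the conversion: destination terminal, insurance — on the buyer under both terms; not part of either seller's price.
From EXW to FOB, the seller additionally bears: inland to port, export clearance, origin terminal.
FOB price = 71955.31 + 1162.81 + 75.64 + 351.65 = 73545.41

FOB price: CNY 73545.41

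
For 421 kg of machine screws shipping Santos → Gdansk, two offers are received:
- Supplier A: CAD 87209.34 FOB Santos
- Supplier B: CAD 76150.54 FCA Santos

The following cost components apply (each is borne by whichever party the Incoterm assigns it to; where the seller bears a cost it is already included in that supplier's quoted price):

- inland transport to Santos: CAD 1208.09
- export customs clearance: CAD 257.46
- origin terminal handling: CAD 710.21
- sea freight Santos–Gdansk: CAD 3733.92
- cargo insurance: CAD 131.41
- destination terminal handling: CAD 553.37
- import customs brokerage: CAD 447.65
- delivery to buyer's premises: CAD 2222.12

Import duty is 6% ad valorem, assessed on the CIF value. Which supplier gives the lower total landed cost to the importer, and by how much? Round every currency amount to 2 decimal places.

Supplier A (FOB):
CIF value = FOB price + freight + insurance = 87209.34 + 3733.92 + 131.41 = 91074.67
Import duty = 91074.67 × 6% = 5464.48
Buyer bears (A): 3733.92 + 131.41 + 553.37 + 447.65 + 2222.12 = 7088.47
Landed cost (A) = invoice 87209.34 + 7088.47 + duty 5464.48 = 99762.29
Supplier B (FCA):
CIF value = FCA price + origin terminal + freight + insurance = 76150.54 + 710.21 + 3733.92 + 131.41 = 80726.08
Import duty = 80726.08 × 6% = 4843.56
Buyer bears (B): 710.21 + 3733.92 + 131.41 + 553.37 + 447.65 + 2222.12 = 7798.68
Landed cost (B) = invoice 76150.54 + 7798.68 + duty 4843.56 = 88792.78
Difference = |99762.29 − 88792.78| = 10969.51

Supplier B is cheaper by CAD 10969.51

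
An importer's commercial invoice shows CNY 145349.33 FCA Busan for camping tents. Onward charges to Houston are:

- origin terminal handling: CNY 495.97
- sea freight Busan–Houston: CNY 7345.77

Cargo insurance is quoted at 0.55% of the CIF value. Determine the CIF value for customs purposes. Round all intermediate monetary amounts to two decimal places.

CIF value: CNY 154038.28

Let C be the CIF value. C = FCA price + pre-shipment costs + freight + 0.55% × C
C − 0.55% × C = 145349.33 + 495.97 + 7345.77
0.9945 × C = 153191.07
C = 153191.07 / 0.9945 = 154038.28
Insurance premium = 0.55% × 154038.28 = 847.21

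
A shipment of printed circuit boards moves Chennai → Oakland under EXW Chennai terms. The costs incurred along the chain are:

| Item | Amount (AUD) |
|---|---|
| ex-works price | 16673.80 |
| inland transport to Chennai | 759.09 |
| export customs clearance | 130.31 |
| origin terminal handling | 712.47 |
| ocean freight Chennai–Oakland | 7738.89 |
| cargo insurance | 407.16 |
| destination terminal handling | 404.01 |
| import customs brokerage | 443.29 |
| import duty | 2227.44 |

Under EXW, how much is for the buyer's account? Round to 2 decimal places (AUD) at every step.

EXW: the seller makes goods available at their premises; the buyer bears all onward costs.
Seller's account: goods 16673.80 = 16673.80
Buyer's account: inland to port 759.09 + export clearance 130.31 + origin terminal 712.47 + freight 7738.89 + insurance 407.16 + destination terminal 404.01 + brokerage 443.29 + duty 2227.44 = 12822.66

Buyer's account: AUD 12822.66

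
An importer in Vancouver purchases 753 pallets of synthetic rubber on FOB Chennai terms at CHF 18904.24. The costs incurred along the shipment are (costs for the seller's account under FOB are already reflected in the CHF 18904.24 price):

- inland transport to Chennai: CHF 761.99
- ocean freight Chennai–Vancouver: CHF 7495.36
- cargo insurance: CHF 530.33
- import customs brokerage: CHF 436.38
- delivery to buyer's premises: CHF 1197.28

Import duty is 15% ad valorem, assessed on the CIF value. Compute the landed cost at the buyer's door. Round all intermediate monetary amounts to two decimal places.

Total landed cost: CHF 32603.08

FOB: the seller bears costs until goods are on board at the origin port; the buyer bears freight, insurance and all costs thereafter.
Already in the invoice (seller's account under FOB): inland to port — exclude.
CIF value = FOB price + freight + insurance = 18904.24 + 7495.36 + 530.33 = 26929.93
Import duty = 26929.93 × 15% = 4039.49
Buyer bears: freight 7495.36 + insurance 530.33 + brokerage 436.38 + delivery 1197.28 + duty 4039.49 = 13698.84
Landed cost = invoice 18904.24 + 13698.84 = 32603.08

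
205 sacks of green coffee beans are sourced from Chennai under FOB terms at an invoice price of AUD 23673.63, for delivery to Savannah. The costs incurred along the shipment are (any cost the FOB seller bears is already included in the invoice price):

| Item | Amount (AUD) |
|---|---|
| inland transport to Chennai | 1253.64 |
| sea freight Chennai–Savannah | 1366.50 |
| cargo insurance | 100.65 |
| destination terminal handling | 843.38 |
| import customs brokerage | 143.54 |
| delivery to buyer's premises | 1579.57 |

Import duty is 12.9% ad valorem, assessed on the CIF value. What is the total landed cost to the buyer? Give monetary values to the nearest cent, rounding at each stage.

FOB: the seller bears costs until goods are on board at the origin port; the buyer bears freight, insurance and all costs thereafter.
Already in the invoice (seller's account under FOB): inland to port — exclude.
CIF value = FOB price + freight + insurance = 23673.63 + 1366.50 + 100.65 = 25140.78
Import duty = 25140.78 × 12.9% = 3243.16
Buyer bears: freight 1366.50 + insurance 100.65 + destination terminal 843.38 + brokerage 143.54 + delivery 1579.57 + duty 3243.16 = 7276.80
Landed cost = invoice 23673.63 + 7276.80 = 30950.43

Total landed cost: AUD 30950.43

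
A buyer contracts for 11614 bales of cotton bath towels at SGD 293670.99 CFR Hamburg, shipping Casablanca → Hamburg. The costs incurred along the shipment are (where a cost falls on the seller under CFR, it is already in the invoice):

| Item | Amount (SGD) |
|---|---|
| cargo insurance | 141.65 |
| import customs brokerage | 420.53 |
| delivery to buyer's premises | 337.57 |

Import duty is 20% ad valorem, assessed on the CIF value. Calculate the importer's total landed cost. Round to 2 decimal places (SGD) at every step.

CFR: the seller pays costs through ocean freight to the destination port, but not insurance.
CIF value = CFR price + insurance = 293670.99 + 141.65 = 293812.64
Import duty = 293812.64 × 20% = 58762.53
Buyer bears: insurance 141.65 + brokerage 420.53 + delivery 337.57 + duty 58762.53 = 59662.28
Landed cost = invoice 293670.99 + 59662.28 = 353333.27

Total landed cost: SGD 353333.27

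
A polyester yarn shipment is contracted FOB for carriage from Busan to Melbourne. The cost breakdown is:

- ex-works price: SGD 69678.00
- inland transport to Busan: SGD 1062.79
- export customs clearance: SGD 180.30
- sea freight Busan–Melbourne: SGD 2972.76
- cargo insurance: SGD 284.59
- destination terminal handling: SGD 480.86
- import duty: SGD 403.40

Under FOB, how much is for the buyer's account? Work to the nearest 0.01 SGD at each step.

Buyer's account: SGD 4141.61

FOB: the seller bears costs until goods are on board at the origin port; the buyer bears freight, insurance and all costs thereafter.
Seller's account: goods 69678.00 + inland to port 1062.79 + export clearance 180.30 = 70921.09
Buyer's account: freight 2972.76 + insurance 284.59 + destination terminal 480.86 + duty 403.40 = 4141.61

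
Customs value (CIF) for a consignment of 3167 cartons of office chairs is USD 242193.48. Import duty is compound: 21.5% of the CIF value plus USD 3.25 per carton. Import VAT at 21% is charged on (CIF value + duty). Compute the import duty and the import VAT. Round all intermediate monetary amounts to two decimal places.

Ad valorem component: 242193.48 × 21.5% = 52071.60
Specific component: 3167 × 3.25 = 10292.75
Import duty = 52071.60 + 10292.75 = 62364.35
VAT base = CIF + duty = 242193.48 + 62364.35 = 304557.83
Import VAT = 304557.83 × 21% = 63957.14

Import duty: USD 62364.35; import VAT: USD 63957.14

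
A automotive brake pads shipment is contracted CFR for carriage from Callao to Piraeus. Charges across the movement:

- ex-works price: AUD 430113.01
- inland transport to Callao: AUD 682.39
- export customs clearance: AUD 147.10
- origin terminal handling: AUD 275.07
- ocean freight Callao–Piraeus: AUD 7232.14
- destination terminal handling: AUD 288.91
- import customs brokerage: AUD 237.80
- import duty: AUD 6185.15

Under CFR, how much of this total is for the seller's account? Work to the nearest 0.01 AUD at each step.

Seller's account: AUD 438449.71

CFR: the seller pays costs through ocean freight to the destination port, but not insurance.
Seller's account: goods 430113.01 + inland to port 682.39 + export clearance 147.10 + origin terminal 275.07 + freight 7232.14 = 438449.71
Buyer's account: destination terminal 288.91 + brokerage 237.80 + duty 6185.15 = 6711.86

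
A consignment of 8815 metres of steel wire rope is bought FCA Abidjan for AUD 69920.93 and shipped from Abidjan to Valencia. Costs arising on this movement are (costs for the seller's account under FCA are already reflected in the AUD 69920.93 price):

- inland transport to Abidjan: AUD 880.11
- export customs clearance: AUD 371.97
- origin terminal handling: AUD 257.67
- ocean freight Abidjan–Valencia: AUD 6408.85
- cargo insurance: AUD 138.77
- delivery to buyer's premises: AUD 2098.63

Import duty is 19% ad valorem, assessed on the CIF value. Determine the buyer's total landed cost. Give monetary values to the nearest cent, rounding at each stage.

FCA: the seller delivers export-cleared goods to the carrier; the buyer bears costs from that point.
Already in the invoice (seller's account under FCA): inland to port, export clearance — exclude.
CIF value = FCA price + origin terminal + freight + insurance = 69920.93 + 257.67 + 6408.85 + 138.77 = 76726.22
Import duty = 76726.22 × 19% = 14577.98
Buyer bears: origin terminal 257.67 + freight 6408.85 + insurance 138.77 + delivery 2098.63 + duty 14577.98 = 23481.90
Landed cost = invoice 69920.93 + 23481.90 = 93402.83

Total landed cost: AUD 93402.83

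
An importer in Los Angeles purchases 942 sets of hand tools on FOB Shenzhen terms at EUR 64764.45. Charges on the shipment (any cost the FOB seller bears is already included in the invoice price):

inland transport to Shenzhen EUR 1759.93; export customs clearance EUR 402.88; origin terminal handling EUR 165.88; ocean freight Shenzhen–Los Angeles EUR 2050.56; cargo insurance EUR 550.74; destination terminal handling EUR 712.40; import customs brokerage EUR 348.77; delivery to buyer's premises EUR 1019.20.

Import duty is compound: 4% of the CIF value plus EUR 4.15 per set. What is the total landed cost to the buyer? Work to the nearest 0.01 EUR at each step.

FOB: the seller bears costs until goods are on board at the origin port; the buyer bears freight, insurance and all costs thereafter.
Already in the invoice (seller's account under FOB): inland to port, export clearance, origin terminal — exclude.
CIF value = FOB price + freight + insurance = 64764.45 + 2050.56 + 550.74 = 67365.75
Ad valorem component: 67365.75 × 4% = 2694.63
Specific component: 942 × 4.15 = 3909.30
Import duty = 2694.63 + 3909.30 = 6603.93
Buyer bears: freight 2050.56 + insurance 550.74 + destination terminal 712.40 + brokerage 348.77 + delivery 1019.20 + duty 6603.93 = 11285.60
Landed cost = invoice 64764.45 + 11285.60 = 76050.05

Total landed cost: EUR 76050.05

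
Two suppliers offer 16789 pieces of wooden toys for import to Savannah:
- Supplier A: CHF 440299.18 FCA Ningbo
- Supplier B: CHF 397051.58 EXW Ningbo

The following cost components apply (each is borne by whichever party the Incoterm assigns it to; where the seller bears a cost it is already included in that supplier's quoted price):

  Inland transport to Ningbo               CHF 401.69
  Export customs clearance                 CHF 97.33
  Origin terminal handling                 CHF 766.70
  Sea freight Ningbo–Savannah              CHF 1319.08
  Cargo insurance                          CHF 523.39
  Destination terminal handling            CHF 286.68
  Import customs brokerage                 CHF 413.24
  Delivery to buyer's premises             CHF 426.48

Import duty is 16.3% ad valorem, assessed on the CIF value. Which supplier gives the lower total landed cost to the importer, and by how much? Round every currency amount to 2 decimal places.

Supplier B is cheaper by CHF 49716.60

Supplier A (FCA):
CIF value = FCA price + origin terminal + freight + insurance = 440299.18 + 766.70 + 1319.08 + 523.39 = 442908.35
Import duty = 442908.35 × 16.3% = 72194.06
Buyer bears (A): 766.70 + 1319.08 + 523.39 + 286.68 + 413.24 + 426.48 = 3735.57
Landed cost (A) = invoice 440299.18 + 3735.57 + duty 72194.06 = 516228.81
Supplier B (EXW):
CIF value = EXW price + inland to port + export clearance + origin terminal + freight + insurance = 397051.58 + 401.69 + 97.33 + 766.70 + 1319.08 + 523.39 = 400159.77
Import duty = 400159.77 × 16.3% = 65226.04
Buyer bears (B): 401.69 + 97.33 + 766.70 + 1319.08 + 523.39 + 286.68 + 413.24 + 426.48 = 4234.59
Landed cost (B) = invoice 397051.58 + 4234.59 + duty 65226.04 = 466512.21
Difference = |516228.81 − 466512.21| = 49716.60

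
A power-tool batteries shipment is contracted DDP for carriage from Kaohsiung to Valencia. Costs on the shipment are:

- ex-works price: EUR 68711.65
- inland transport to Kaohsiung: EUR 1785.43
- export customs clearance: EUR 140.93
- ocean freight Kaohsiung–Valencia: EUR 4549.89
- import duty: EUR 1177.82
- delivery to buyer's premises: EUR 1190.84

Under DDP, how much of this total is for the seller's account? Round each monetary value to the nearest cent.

Seller's account: EUR 77556.56

DDP: the seller bears all costs including import duty.
Seller's account: goods 68711.65 + inland to port 1785.43 + export clearance 140.93 + freight 4549.89 + duty 1177.82 + delivery 1190.84 = 77556.56
Buyer's account: 0.00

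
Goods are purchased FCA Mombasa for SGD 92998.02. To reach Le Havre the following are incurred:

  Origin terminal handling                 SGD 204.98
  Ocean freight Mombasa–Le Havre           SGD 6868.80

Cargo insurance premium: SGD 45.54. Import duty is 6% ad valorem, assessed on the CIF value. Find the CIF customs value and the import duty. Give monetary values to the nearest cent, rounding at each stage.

CIF value: SGD 100117.34; import duty: SGD 6007.04

CIF = FCA price + pre-shipment costs + freight + insurance
CIF = 92998.02 + 204.98 + 6868.80 + 45.54 = 100117.34
Import duty = 100117.34 × 6% = 6007.04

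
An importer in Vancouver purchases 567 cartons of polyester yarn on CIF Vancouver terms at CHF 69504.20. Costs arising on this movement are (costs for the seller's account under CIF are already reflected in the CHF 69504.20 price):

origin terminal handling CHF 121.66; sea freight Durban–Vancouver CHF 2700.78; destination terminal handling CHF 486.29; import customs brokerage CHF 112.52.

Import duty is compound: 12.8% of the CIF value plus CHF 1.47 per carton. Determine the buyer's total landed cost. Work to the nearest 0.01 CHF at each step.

Total landed cost: CHF 79833.04

CIF: the seller pays costs through ocean freight and marine insurance to the destination port.
Already in the invoice (seller's account under CIF): origin terminal, freight — exclude.
The CIF price already equals the CIF value: 69504.20
Ad valorem component: 69504.20 × 12.8% = 8896.54
Specific component: 567 × 1.47 = 833.49
Import duty = 8896.54 + 833.49 = 9730.03
Buyer bears: destination terminal 486.29 + brokerage 112.52 + duty 9730.03 = 10328.84
Landed cost = invoice 69504.20 + 10328.84 = 79833.04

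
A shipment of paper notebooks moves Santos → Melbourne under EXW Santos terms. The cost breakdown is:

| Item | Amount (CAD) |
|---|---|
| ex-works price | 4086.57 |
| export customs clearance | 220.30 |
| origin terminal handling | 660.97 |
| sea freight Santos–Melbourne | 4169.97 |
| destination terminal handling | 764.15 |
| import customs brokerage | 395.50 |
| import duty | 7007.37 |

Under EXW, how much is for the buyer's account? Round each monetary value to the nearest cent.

EXW: the seller makes goods available at their premises; the buyer bears all onward costs.
Seller's account: goods 4086.57 = 4086.57
Buyer's account: export clearance 220.30 + origin terminal 660.97 + freight 4169.97 + destination terminal 764.15 + brokerage 395.50 + duty 7007.37 = 13218.26

Buyer's account: CAD 13218.26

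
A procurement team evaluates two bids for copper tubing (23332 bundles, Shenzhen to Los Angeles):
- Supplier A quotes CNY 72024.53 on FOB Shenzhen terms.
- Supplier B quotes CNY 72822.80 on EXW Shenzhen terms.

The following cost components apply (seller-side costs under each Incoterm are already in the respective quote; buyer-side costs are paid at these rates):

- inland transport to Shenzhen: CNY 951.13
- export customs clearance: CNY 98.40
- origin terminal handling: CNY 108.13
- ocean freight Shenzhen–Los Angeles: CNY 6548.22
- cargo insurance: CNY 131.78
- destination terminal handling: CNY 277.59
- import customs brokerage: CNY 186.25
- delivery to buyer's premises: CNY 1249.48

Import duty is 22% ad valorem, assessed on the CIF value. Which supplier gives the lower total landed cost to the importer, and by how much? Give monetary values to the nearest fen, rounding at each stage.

Supplier A (FOB):
CIF value = FOB price + freight + insurance = 72024.53 + 6548.22 + 131.78 = 78704.53
Import duty = 78704.53 × 22% = 17315.00
Buyer bears (A): 6548.22 + 131.78 + 277.59 + 186.25 + 1249.48 = 8393.32
Landed cost (A) = invoice 72024.53 + 8393.32 + duty 17315.00 = 97732.85
Supplier B (EXW):
CIF value = EXW price + inland to port + export clearance + origin terminal + freight + insurance = 72822.80 + 951.13 + 98.40 + 108.13 + 6548.22 + 131.78 = 80660.46
Import duty = 80660.46 × 22% = 17745.30
Buyer bears (B): 951.13 + 98.40 + 108.13 + 6548.22 + 131.78 + 277.59 + 186.25 + 1249.48 = 9550.98
Landed cost (B) = invoice 72822.80 + 9550.98 + duty 17745.30 = 100119.08
Difference = |97732.85 − 100119.08| = 2386.23

Supplier A is cheaper by CNY 2386.23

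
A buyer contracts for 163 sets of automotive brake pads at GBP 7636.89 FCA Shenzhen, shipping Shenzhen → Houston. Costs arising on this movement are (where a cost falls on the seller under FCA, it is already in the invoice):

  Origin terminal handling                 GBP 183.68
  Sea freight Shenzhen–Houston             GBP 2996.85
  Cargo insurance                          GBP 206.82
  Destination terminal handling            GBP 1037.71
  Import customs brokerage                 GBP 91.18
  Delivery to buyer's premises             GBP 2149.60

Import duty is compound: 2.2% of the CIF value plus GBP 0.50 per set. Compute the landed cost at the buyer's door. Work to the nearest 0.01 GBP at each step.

Total landed cost: GBP 14626.76

FCA: the seller delivers export-cleared goods to the carrier; the buyer bears costs from that point.
CIF value = FCA price + origin terminal + freight + insurance = 7636.89 + 183.68 + 2996.85 + 206.82 = 11024.24
Ad valorem component: 11024.24 × 2.2% = 242.53
Specific component: 163 × 0.50 = 81.50
Import duty = 242.53 + 81.50 = 324.03
Buyer bears: origin terminal 183.68 + freight 2996.85 + insurance 206.82 + destination terminal 1037.71 + brokerage 91.18 + delivery 2149.60 + duty 324.03 = 6989.87
Landed cost = invoice 7636.89 + 6989.87 = 14626.76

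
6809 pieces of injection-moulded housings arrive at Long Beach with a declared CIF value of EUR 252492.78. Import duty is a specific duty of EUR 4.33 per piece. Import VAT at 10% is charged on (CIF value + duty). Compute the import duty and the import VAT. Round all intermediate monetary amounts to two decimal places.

Import duty = 6809 × 4.33 = 29482.97
VAT base = CIF + duty = 252492.78 + 29482.97 = 281975.75
Import VAT = 281975.75 × 10% = 28197.58

Import duty: EUR 29482.97; import VAT: EUR 28197.58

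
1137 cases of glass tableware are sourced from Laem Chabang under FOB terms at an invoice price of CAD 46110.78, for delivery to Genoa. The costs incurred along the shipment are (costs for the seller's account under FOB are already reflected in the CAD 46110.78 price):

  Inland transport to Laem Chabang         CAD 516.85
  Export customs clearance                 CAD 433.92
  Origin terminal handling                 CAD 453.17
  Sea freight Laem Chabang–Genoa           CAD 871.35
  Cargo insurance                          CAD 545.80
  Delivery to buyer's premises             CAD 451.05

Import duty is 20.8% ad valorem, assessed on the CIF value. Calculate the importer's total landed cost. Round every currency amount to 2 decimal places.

Total landed cost: CAD 57864.79

FOB: the seller bears costs until goods are on board at the origin port; the buyer bears freight, insurance and all costs thereafter.
Already in the invoice (seller's account under FOB): inland to port, export clearance, origin terminal — exclude.
CIF value = FOB price + freight + insurance = 46110.78 + 871.35 + 545.80 = 47527.93
Import duty = 47527.93 × 20.8% = 9885.81
Buyer bears: freight 871.35 + insurance 545.80 + delivery 451.05 + duty 9885.81 = 11754.01
Landed cost = invoice 46110.78 + 11754.01 = 57864.79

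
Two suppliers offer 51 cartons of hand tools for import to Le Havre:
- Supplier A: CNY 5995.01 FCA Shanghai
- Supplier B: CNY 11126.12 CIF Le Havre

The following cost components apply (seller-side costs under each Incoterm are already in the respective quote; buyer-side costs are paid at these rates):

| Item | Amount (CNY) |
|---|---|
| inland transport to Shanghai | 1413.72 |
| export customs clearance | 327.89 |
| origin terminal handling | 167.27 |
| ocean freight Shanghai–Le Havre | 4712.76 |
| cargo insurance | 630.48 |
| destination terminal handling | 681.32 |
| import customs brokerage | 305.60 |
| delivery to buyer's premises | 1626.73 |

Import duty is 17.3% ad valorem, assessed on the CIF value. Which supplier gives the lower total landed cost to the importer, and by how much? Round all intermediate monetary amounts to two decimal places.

Supplier B is cheaper by CNY 445.03

Supplier A (FCA):
CIF value = FCA price + origin terminal + freight + insurance = 5995.01 + 167.27 + 4712.76 + 630.48 = 11505.52
Import duty = 11505.52 × 17.3% = 1990.45
Buyer bears (A): 167.27 + 4712.76 + 630.48 + 681.32 + 305.60 + 1626.73 = 8124.16
Landed cost (A) = invoice 5995.01 + 8124.16 + duty 1990.45 = 16109.62
Supplier B (CIF):
The CIF price already equals the CIF value: 11126.12
Import duty = 11126.12 × 17.3% = 1924.82
Buyer bears (B): 681.32 + 305.60 + 1626.73 = 2613.65
Landed cost (B) = invoice 11126.12 + 2613.65 + duty 1924.82 = 15664.59
Difference = |16109.62 − 15664.59| = 445.03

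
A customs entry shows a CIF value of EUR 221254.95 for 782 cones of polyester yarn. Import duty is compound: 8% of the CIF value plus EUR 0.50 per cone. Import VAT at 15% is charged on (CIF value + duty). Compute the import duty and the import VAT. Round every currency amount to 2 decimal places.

Ad valorem component: 221254.95 × 8% = 17700.40
Specific component: 782 × 0.50 = 391.00
Import duty = 17700.40 + 391.00 = 18091.40
VAT base = CIF + duty = 221254.95 + 18091.40 = 239346.35
Import VAT = 239346.35 × 15% = 35901.95

Import duty: EUR 18091.40; import VAT: EUR 35901.95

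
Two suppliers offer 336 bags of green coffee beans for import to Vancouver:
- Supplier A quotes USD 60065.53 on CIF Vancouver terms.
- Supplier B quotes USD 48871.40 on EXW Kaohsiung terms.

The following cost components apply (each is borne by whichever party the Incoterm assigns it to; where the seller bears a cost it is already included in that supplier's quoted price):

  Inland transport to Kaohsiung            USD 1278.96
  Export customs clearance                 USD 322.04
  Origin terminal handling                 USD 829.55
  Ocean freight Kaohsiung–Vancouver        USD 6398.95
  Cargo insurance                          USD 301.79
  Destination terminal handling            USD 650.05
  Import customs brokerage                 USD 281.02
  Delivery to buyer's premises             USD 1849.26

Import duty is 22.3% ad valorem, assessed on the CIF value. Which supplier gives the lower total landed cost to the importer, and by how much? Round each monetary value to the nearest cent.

Supplier A (CIF):
The CIF price already equals the CIF value: 60065.53
Import duty = 60065.53 × 22.3% = 13394.61
Buyer bears (A): 650.05 + 281.02 + 1849.26 = 2780.33
Landed cost (A) = invoice 60065.53 + 2780.33 + duty 13394.61 = 76240.47
Supplier B (EXW):
CIF value = EXW price + inland to port + export clearance + origin terminal + freight + insurance = 48871.40 + 1278.96 + 322.04 + 829.55 + 6398.95 + 301.79 = 58002.69
Import duty = 58002.69 × 22.3% = 12934.60
Buyer bears (B): 1278.96 + 322.04 + 829.55 + 6398.95 + 301.79 + 650.05 + 281.02 + 1849.26 = 11911.62
Landed cost (B) = invoice 48871.40 + 11911.62 + duty 12934.60 = 73717.62
Difference = |76240.47 − 73717.62| = 2522.85

Supplier B is cheaper by USD 2522.85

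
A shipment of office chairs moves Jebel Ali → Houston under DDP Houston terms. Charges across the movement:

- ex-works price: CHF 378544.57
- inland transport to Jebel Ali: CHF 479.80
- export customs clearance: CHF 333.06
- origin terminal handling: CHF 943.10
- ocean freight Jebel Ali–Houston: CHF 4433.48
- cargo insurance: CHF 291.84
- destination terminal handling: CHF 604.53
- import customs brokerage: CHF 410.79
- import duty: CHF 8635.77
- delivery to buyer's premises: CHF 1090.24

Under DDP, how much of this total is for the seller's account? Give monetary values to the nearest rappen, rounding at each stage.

Seller's account: CHF 395767.18

DDP: the seller bears all costs including import duty.
Seller's account: goods 378544.57 + inland to port 479.80 + export clearance 333.06 + origin terminal 943.10 + freight 4433.48 + insurance 291.84 + destination terminal 604.53 + brokerage 410.79 + duty 8635.77 + delivery 1090.24 = 395767.18
Buyer's account: 0.00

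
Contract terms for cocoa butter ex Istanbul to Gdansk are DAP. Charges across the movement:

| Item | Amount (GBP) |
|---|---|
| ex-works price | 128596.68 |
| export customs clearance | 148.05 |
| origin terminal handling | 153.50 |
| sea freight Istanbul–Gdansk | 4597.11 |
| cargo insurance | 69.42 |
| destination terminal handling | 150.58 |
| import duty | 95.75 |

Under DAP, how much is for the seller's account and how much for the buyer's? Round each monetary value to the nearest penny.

DAP: the seller bears all costs to the named destination except import duty and clearance.
Seller's account: goods 128596.68 + export clearance 148.05 + origin terminal 153.50 + freight 4597.11 + insurance 69.42 + destination terminal 150.58 = 133715.34
Buyer's account: duty 95.75 = 95.75

Seller: GBP 133715.34; buyer: GBP 95.75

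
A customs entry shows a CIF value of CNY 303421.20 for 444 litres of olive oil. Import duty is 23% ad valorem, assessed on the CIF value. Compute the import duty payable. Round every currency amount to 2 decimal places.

Import duty = 303421.20 × 23% = 69786.88

Import duty: CNY 69786.88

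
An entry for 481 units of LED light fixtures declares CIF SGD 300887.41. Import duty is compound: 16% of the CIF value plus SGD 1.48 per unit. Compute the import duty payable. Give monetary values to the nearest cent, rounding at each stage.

Ad valorem component: 300887.41 × 16% = 48141.99
Specific component: 481 × 1.48 = 711.88
Import duty = 48141.99 + 711.88 = 48853.87

Import duty: SGD 48853.87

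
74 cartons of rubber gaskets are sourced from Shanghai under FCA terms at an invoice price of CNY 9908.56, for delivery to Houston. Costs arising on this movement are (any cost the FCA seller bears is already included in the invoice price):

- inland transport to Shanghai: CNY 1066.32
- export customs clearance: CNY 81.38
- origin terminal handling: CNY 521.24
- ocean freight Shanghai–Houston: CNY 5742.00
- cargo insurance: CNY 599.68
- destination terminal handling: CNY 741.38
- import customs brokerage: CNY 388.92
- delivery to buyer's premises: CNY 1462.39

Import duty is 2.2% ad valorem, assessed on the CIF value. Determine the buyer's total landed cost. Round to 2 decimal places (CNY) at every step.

FCA: the seller delivers export-cleared goods to the carrier; the buyer bears costs from that point.
Already in the invoice (seller's account under FCA): inland to port, export clearance — exclude.
CIF value = FCA price + origin terminal + freight + insurance = 9908.56 + 521.24 + 5742.00 + 599.68 = 16771.48
Import duty = 16771.48 × 2.2% = 368.97
Buyer bears: origin terminal 521.24 + freight 5742.00 + insurance 599.68 + destination terminal 741.38 + brokerage 388.92 + delivery 1462.39 + duty 368.97 = 9824.58
Landed cost = invoice 9908.56 + 9824.58 = 19733.14

Total landed cost: CNY 19733.14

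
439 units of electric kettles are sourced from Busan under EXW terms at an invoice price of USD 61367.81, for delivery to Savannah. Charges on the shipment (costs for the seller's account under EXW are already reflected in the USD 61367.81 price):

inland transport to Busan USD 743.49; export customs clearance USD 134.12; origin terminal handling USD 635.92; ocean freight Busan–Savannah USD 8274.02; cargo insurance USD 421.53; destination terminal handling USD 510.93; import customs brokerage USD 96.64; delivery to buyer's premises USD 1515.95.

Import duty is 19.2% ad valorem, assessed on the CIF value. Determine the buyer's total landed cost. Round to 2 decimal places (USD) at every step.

Total landed cost: USD 87443.17

EXW: the seller makes goods available at their premises; the buyer bears all onward costs.
CIF value = EXW price + inland to port + export clearance + origin terminal + freight + insurance = 61367.81 + 743.49 + 134.12 + 635.92 + 8274.02 + 421.53 = 71576.89
Import duty = 71576.89 × 19.2% = 13742.76
Buyer bears: inland to port 743.49 + export clearance 134.12 + origin terminal 635.92 + freight 8274.02 + insurance 421.53 + destination terminal 510.93 + brokerage 96.64 + delivery 1515.95 + duty 13742.76 = 26075.36
Landed cost = invoice 61367.81 + 26075.36 = 87443.17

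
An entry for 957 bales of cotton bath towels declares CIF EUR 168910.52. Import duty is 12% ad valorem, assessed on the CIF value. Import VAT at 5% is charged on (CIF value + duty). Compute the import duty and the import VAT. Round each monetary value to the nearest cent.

Import duty: EUR 20269.26; import VAT: EUR 9458.99

Import duty = 168910.52 × 12% = 20269.26
VAT base = CIF + duty = 168910.52 + 20269.26 = 189179.78
Import VAT = 189179.78 × 5% = 9458.99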